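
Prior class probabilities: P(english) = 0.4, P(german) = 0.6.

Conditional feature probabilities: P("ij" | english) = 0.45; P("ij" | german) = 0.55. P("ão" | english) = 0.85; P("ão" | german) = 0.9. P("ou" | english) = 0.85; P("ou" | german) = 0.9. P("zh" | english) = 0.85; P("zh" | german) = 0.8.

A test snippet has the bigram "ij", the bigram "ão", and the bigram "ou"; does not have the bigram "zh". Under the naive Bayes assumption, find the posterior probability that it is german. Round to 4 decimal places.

0.7327

english: 0.4 × 0.45 × 0.85 × 0.85 × (1−0.85) = 0.0195075
german: 0.6 × 0.55 × 0.9 × 0.9 × (1−0.8) = 0.05346
P(german | x) = 0.05346 / 0.0729675 ≈ 0.7327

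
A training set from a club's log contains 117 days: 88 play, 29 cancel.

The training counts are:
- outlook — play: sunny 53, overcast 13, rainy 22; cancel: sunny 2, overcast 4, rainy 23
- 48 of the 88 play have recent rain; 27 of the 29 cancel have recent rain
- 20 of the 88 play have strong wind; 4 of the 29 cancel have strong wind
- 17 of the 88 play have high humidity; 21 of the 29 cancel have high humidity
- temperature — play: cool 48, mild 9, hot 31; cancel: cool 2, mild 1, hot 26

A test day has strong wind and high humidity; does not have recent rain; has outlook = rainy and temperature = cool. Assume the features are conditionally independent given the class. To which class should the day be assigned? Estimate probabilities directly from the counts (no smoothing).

play: (88/117) × (22/88) × (40/88) × (20/88) × (17/88) × (48/88) ≈ 0.00204685
cancel: (29/117) × (23/29) × (2/29) × (4/29) × (21/29) × (2/29) ≈ 0.0000933876
Highest score → play.

play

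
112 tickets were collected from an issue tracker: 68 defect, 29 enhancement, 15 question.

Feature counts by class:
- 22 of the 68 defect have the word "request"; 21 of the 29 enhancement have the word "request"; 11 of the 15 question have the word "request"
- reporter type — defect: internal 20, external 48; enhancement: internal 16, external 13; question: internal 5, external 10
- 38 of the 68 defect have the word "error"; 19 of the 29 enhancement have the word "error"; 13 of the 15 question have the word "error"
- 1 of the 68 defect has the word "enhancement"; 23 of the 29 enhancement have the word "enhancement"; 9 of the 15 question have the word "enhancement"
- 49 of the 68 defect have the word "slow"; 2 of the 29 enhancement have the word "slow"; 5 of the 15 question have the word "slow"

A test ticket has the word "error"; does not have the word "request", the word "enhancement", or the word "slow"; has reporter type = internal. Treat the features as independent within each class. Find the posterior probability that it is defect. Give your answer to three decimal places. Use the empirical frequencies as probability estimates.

defect: (68/112) × (46/68) × (20/68) × (38/68) × (67/68) × (19/68) ≈ 0.0185843
enhancement: (29/112) × (8/29) × (16/29) × (19/29) × (6/29) × (27/29) ≈ 0.00497357
question: (15/112) × (4/15) × (5/15) × (13/15) × (6/15) × (10/15) ≈ 0.00275132
P(defect | x) = 0.0185843 / 0.02630919 ≈ 0.706

0.706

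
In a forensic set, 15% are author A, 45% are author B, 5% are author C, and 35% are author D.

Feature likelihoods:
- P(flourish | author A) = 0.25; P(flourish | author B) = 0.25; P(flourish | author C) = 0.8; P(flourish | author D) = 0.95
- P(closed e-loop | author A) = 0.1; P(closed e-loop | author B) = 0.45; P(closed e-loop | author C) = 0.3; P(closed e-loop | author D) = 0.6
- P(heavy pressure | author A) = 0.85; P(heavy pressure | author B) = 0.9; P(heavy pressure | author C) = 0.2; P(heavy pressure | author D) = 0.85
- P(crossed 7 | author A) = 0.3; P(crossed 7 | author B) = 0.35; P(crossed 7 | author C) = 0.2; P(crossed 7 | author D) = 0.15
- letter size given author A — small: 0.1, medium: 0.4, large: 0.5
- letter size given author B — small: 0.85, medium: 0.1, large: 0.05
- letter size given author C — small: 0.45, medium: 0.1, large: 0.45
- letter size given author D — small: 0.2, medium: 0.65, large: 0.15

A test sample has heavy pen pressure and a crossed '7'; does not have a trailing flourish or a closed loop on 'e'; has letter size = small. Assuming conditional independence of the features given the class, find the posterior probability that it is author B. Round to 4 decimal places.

0.9451

author A: 0.15 × (1−0.25) × (1−0.1) × 0.85 × 0.3 × 0.1 = 0.002581875
author B: 0.45 × (1−0.25) × (1−0.45) × 0.9 × 0.35 × 0.85 = 0.04970109375
author C: 0.05 × (1−0.8) × (1−0.3) × 0.2 × 0.2 × 0.45 = 0.000126
author D: 0.35 × (1−0.95) × (1−0.6) × 0.85 × 0.15 × 0.2 = 0.0001785
P(author B | x) = 0.04970109375 / 0.05258746875 ≈ 0.9451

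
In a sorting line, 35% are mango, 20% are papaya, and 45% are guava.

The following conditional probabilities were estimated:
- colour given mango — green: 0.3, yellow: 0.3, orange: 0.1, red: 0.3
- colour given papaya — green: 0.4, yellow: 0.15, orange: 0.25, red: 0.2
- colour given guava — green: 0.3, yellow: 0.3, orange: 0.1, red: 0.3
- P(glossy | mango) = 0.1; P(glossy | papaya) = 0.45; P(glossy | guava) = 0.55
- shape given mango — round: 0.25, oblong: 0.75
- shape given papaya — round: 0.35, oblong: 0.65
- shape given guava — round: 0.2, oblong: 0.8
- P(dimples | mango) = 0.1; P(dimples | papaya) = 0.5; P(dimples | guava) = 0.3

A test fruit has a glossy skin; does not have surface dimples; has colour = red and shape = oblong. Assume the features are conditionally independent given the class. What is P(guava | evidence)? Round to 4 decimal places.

mango: 0.35 × 0.3 × 0.1 × 0.75 × (1−0.1) = 0.0070875
papaya: 0.2 × 0.2 × 0.45 × 0.65 × (1−0.5) = 0.00585
guava: 0.45 × 0.3 × 0.55 × 0.8 × (1−0.3) = 0.04158
P(guava | x) = 0.04158 / 0.0545175 ≈ 0.7627

0.7627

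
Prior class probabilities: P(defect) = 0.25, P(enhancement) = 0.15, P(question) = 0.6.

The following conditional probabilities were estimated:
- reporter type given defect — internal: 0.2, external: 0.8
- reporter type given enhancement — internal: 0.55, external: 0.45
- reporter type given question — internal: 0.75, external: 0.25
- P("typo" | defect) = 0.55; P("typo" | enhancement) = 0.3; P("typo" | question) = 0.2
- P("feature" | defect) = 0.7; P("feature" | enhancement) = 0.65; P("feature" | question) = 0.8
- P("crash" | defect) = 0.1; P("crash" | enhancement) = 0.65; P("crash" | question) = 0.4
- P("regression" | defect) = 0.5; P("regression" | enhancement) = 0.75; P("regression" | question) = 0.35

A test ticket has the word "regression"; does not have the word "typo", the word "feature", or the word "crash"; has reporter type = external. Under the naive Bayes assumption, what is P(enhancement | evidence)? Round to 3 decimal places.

defect: 0.25 × 0.8 × (1−0.55) × (1−0.7) × (1−0.1) × 0.5 = 0.01215
enhancement: 0.15 × 0.45 × (1−0.3) × (1−0.65) × (1−0.65) × 0.75 = 0.00434109375
question: 0.6 × 0.25 × (1−0.2) × (1−0.8) × (1−0.4) × 0.35 = 0.00504
P(enhancement | x) = 0.00434109375 / 0.02153109375 ≈ 0.202

0.202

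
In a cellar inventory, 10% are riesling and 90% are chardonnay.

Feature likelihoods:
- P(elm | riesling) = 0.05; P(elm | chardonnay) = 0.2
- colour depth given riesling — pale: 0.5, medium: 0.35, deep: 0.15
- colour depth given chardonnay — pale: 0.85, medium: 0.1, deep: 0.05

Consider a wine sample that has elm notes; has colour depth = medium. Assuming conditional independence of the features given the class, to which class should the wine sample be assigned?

riesling: 0.1 × 0.05 × 0.35 = 0.00175
chardonnay: 0.9 × 0.2 × 0.1 = 0.018
Highest score → chardonnay.

chardonnay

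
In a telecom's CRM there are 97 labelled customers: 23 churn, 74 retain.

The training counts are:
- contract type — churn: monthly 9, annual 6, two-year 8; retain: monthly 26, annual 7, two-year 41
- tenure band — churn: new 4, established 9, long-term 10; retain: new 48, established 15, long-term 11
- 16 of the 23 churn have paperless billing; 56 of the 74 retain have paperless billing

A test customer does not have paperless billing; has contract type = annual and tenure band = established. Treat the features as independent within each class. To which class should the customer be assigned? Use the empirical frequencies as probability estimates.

churn: (23/97) × (6/23) × (9/23) × (7/23) ≈ 0.00736655
retain: (74/97) × (7/74) × (15/74) × (18/74) ≈ 0.00355817
Highest score → churn.

churn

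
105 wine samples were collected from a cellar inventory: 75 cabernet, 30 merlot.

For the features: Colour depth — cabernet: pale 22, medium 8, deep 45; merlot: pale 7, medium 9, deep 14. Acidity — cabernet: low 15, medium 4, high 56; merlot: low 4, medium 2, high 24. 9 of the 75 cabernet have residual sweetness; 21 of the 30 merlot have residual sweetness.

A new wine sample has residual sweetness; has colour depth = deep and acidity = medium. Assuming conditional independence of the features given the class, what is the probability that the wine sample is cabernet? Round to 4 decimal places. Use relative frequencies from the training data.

cabernet: (75/105) × (45/75) × (4/75) × (9/75) ≈ 0.00274286
merlot: (30/105) × (14/30) × (2/30) × (21/30) ≈ 0.00622222
P(cabernet | x) = 0.00274286 / 0.00896508 ≈ 0.3059

0.3059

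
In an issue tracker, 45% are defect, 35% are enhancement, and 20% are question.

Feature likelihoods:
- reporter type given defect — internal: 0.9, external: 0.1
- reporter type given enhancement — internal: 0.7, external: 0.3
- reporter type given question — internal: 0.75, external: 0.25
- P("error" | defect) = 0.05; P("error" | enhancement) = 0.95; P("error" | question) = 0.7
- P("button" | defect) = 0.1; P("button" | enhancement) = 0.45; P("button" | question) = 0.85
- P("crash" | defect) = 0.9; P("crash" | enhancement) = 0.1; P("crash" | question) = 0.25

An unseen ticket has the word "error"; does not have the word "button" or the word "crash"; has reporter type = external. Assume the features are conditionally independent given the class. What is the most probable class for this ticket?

defect: 0.45 × 0.1 × 0.05 × (1−0.1) × (1−0.9) = 0.0002025
enhancement: 0.35 × 0.3 × 0.95 × (1−0.45) × (1−0.1) = 0.04937625
question: 0.2 × 0.25 × 0.7 × (1−0.85) × (1−0.25) = 0.0039375
Highest score → enhancement.

enhancement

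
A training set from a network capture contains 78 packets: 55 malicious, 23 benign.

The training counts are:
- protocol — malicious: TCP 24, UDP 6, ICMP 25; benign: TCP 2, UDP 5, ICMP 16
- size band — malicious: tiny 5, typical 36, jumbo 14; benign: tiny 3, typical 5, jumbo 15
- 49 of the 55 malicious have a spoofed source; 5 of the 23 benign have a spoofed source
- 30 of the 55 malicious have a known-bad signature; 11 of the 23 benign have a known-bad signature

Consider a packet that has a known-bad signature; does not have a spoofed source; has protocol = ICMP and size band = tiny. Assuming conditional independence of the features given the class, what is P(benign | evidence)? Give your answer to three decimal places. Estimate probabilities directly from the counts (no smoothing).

0.852

malicious: (55/78) × (25/55) × (5/55) × (6/55) × (30/55) ≈ 0.0017338
benign: (23/78) × (16/23) × (3/23) × (18/23) × (11/23) ≈ 0.0100145
P(benign | x) = 0.0100145 / 0.0117483 ≈ 0.852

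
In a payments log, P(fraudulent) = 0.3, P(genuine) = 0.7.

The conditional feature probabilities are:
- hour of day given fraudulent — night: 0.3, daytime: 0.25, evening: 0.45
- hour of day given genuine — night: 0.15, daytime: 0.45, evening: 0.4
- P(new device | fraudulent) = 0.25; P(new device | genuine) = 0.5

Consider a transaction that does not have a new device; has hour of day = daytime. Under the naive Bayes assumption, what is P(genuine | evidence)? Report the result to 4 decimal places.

0.7368

fraudulent: 0.3 × 0.25 × (1−0.25) = 0.05625
genuine: 0.7 × 0.45 × (1−0.5) = 0.1575
P(genuine | x) = 0.1575 / 0.21375 ≈ 0.7368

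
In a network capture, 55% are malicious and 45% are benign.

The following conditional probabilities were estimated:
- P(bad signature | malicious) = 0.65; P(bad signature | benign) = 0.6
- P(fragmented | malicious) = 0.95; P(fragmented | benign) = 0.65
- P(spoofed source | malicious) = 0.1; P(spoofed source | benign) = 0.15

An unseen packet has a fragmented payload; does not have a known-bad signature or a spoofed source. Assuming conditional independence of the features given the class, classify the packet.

malicious: 0.55 × (1−0.65) × 0.95 × (1−0.1) = 0.1645875
benign: 0.45 × (1−0.6) × 0.65 × (1−0.15) = 0.09945
Highest score → malicious.

malicious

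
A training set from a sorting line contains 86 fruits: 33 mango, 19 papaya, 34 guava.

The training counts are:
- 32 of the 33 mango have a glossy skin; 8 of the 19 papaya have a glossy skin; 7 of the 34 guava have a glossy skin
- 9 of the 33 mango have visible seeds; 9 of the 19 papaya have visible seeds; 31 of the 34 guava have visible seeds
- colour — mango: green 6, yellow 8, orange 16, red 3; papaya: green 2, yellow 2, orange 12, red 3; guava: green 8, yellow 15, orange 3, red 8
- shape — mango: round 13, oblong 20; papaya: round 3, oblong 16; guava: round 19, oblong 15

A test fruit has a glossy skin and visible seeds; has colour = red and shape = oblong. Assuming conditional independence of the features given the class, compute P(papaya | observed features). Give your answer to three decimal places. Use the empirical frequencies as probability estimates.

0.306

mango: (33/86) × (32/33) × (9/33) × (3/33) × (20/33) ≈ 0.00559118
papaya: (19/86) × (8/19) × (9/19) × (3/19) × (16/19) ≈ 0.00585888
guava: (34/86) × (7/34) × (31/34) × (8/34) × (15/34) ≈ 0.00770381
P(papaya | x) = 0.00585888 / 0.01915387 ≈ 0.306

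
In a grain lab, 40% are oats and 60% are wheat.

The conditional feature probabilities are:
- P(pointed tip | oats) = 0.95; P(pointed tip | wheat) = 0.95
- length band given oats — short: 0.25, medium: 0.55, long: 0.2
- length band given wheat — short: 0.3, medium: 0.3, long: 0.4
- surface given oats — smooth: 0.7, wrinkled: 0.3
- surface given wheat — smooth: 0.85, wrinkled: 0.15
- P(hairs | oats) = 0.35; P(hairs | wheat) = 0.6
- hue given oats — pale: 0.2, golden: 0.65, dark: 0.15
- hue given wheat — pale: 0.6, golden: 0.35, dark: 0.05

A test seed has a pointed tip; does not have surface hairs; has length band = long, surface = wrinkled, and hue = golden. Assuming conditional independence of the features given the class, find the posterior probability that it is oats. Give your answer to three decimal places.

oats: 0.4 × 0.95 × 0.2 × 0.3 × (1−0.35) × 0.65 = 0.009633
wheat: 0.6 × 0.95 × 0.4 × 0.15 × (1−0.6) × 0.35 = 0.004788
P(oats | x) = 0.009633 / 0.014421 ≈ 0.668

0.668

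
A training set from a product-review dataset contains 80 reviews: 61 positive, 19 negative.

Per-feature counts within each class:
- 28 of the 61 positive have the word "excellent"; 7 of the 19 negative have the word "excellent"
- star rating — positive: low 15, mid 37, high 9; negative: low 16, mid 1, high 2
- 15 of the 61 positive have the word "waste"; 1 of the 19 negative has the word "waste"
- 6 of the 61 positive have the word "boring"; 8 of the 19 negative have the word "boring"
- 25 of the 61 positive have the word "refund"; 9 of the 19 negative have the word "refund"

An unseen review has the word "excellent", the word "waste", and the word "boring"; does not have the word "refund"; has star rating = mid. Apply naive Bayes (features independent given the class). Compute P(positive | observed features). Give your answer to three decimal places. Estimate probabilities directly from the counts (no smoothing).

positive: (61/80) × (28/61) × (37/61) × (15/61) × (6/61) × (36/61) ≈ 0.00303037
negative: (19/80) × (7/19) × (1/19) × (1/19) × (8/19) × (10/19) ≈ 0.0000537135
P(positive | x) = 0.00303037 / 0.0030840835 ≈ 0.983

0.983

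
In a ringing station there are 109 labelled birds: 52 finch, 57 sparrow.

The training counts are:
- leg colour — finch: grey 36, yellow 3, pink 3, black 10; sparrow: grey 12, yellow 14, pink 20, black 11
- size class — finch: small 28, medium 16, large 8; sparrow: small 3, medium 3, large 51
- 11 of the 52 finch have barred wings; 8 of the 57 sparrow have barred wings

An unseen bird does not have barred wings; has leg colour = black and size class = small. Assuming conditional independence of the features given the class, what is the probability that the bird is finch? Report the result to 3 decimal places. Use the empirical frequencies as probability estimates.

finch: (52/109) × (10/52) × (28/52) × (41/52) ≈ 0.0389501
sparrow: (57/109) × (11/57) × (3/57) × (49/57) ≈ 0.00456598
P(finch | x) = 0.0389501 / 0.04351608 ≈ 0.895

0.895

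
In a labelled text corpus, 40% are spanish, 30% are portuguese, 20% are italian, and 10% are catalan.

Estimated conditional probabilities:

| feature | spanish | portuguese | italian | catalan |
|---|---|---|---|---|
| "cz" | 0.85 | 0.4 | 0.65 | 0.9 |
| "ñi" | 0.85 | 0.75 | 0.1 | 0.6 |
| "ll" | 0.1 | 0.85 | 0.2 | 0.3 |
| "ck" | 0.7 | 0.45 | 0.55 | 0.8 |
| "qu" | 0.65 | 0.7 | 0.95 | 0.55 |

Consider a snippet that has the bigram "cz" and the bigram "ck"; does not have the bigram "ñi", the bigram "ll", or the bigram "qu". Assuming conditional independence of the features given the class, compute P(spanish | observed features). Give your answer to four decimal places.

0.4786

spanish: 0.4 × 0.85 × (1−0.85) × (1−0.1) × 0.7 × (1−0.65) = 0.0112455
portuguese: 0.3 × 0.4 × (1−0.75) × (1−0.85) × 0.45 × (1−0.7) = 0.0006075
italian: 0.2 × 0.65 × (1−0.1) × (1−0.2) × 0.55 × (1−0.95) = 0.002574
catalan: 0.1 × 0.9 × (1−0.6) × (1−0.3) × 0.8 × (1−0.55) = 0.009072
P(spanish | x) = 0.0112455 / 0.023499 ≈ 0.4786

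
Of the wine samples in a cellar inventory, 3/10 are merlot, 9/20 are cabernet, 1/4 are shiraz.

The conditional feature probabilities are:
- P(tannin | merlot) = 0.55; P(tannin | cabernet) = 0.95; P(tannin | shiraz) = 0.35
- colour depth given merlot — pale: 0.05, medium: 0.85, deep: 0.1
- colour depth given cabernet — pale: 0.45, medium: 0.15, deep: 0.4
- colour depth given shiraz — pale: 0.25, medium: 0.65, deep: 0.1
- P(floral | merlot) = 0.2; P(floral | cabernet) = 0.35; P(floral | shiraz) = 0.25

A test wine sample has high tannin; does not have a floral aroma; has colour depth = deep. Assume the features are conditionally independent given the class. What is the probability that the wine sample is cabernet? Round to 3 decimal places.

merlot: 0.3 × 0.55 × 0.1 × (1−0.2) = 0.0132
cabernet: 0.45 × 0.95 × 0.4 × (1−0.35) = 0.11115
shiraz: 0.25 × 0.35 × 0.1 × (1−0.25) = 0.0065625
P(cabernet | x) = 0.11115 / 0.1309125 ≈ 0.849

0.849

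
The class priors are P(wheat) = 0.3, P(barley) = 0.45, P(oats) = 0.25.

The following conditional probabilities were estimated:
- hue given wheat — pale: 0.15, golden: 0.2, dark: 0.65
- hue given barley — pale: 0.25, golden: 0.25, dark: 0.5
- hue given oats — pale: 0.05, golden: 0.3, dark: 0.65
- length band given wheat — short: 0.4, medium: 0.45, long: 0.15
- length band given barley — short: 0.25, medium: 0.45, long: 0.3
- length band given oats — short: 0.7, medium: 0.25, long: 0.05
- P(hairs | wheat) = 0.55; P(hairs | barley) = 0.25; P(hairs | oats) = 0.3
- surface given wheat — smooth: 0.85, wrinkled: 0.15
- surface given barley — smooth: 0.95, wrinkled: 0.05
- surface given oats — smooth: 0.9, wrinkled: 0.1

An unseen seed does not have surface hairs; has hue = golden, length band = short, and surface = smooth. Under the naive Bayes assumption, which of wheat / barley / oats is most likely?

wheat: 0.3 × 0.2 × 0.4 × (1−0.55) × 0.85 = 0.00918
barley: 0.45 × 0.25 × 0.25 × (1−0.25) × 0.95 = 0.0200390625
oats: 0.25 × 0.3 × 0.7 × (1−0.3) × 0.9 = 0.033075
Highest score → oats.

oats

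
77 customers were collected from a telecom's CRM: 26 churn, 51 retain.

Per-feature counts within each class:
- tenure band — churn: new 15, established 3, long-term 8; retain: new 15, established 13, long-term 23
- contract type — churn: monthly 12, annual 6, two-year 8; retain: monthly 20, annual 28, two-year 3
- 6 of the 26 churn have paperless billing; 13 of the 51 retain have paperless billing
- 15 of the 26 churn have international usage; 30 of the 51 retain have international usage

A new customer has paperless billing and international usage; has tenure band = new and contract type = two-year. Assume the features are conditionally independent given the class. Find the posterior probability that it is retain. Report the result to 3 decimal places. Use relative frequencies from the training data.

churn: (26/77) × (15/26) × (8/26) × (6/26) × (15/26) ≈ 0.00798019
retain: (51/77) × (15/51) × (3/51) × (13/51) × (30/51) ≈ 0.00171821
P(retain | x) = 0.00171821 / 0.0096984 ≈ 0.177

0.177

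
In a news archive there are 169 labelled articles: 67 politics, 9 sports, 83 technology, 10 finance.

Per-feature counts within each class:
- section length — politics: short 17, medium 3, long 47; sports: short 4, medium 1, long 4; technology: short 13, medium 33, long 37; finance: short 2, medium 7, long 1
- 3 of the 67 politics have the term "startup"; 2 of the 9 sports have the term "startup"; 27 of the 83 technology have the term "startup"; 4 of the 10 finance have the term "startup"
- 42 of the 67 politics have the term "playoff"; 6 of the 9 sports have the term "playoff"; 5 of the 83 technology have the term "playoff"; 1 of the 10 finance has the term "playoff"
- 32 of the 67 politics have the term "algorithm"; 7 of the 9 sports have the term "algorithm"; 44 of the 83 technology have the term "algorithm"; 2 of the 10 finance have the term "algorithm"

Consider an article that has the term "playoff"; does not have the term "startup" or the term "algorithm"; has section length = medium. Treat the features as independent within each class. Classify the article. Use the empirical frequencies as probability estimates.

politics

politics: (67/169) × (3/67) × (64/67) × (42/67) × (35/67) ≈ 0.00555274
sports: (9/169) × (1/9) × (7/9) × (6/9) × (2/9) ≈ 0.000681813
technology: (83/169) × (33/83) × (56/83) × (5/83) × (39/83) ≈ 0.0037292
finance: (10/169) × (7/10) × (6/10) × (1/10) × (8/10) ≈ 0.00198817
Highest score → politics.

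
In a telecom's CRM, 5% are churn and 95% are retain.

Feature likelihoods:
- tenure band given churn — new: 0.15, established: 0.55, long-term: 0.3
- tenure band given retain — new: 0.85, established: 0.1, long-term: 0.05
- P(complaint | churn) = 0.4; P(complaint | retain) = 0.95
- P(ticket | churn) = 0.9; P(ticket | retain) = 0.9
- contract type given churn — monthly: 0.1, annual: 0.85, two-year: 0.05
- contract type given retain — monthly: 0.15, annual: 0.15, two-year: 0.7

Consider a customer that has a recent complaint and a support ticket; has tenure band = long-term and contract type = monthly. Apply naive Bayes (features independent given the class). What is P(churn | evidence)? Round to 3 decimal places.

0.081

churn: 0.05 × 0.3 × 0.4 × 0.9 × 0.1 = 0.00054
retain: 0.95 × 0.05 × 0.95 × 0.9 × 0.15 = 0.006091875
P(churn | x) = 0.00054 / 0.006631875 ≈ 0.081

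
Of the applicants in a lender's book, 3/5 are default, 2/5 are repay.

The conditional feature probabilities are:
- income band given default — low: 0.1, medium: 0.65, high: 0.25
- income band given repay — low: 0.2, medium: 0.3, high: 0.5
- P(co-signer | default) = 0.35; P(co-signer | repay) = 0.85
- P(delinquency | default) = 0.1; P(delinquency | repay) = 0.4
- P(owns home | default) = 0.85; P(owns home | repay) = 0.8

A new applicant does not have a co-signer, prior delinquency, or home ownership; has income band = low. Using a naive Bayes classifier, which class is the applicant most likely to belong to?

default

default: 0.6 × 0.1 × (1−0.35) × (1−0.1) × (1−0.85) = 0.005265
repay: 0.4 × 0.2 × (1−0.85) × (1−0.4) × (1−0.8) = 0.00144
Highest score → default.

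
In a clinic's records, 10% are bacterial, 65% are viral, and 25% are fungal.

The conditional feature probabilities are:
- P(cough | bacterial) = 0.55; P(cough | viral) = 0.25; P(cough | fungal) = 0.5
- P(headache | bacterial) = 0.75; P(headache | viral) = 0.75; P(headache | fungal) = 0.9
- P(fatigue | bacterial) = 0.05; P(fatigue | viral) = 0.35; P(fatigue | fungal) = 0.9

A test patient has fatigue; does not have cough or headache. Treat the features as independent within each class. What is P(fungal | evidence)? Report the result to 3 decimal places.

0.207

bacterial: 0.1 × (1−0.55) × (1−0.75) × 0.05 = 0.0005625
viral: 0.65 × (1−0.25) × (1−0.75) × 0.35 = 0.04265625
fungal: 0.25 × (1−0.5) × (1−0.9) × 0.9 = 0.01125
P(fungal | x) = 0.01125 / 0.05446875 ≈ 0.207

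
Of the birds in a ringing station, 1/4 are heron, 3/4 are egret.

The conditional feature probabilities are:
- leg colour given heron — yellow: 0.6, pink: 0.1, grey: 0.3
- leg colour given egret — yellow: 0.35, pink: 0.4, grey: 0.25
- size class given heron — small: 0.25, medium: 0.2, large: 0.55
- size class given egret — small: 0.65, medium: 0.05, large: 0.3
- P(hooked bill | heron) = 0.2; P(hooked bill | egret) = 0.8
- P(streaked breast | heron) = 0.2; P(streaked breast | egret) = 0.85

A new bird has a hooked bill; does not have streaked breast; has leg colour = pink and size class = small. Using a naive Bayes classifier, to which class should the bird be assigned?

heron: 0.25 × 0.1 × 0.25 × 0.2 × (1−0.2) = 0.001
egret: 0.75 × 0.4 × 0.65 × 0.8 × (1−0.85) = 0.0234
Highest score → egret.

egret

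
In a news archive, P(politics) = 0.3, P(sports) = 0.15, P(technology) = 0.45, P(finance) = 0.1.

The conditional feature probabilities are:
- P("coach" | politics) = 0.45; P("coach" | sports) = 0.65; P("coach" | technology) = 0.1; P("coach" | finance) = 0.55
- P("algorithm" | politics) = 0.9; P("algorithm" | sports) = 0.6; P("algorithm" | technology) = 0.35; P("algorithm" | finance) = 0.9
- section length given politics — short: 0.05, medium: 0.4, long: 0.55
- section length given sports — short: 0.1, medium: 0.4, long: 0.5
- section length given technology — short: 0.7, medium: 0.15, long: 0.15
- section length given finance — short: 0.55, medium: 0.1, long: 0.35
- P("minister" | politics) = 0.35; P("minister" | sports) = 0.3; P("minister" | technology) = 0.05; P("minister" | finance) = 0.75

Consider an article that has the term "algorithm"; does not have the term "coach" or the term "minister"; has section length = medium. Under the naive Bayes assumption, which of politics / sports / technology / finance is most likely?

politics: 0.3 × (1−0.45) × 0.9 × 0.4 × (1−0.35) = 0.03861
sports: 0.15 × (1−0.65) × 0.6 × 0.4 × (1−0.3) = 0.00882
technology: 0.45 × (1−0.1) × 0.35 × 0.15 × (1−0.05) = 0.020199375
finance: 0.1 × (1−0.55) × 0.9 × 0.1 × (1−0.75) = 0.0010125
Highest score → politics.

politics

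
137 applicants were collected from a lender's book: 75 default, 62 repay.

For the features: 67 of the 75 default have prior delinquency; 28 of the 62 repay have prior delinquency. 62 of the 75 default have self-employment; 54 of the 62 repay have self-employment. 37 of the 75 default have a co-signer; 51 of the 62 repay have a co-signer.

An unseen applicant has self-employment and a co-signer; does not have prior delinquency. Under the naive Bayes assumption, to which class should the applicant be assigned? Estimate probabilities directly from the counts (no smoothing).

default: (75/137) × (8/75) × (62/75) × (37/75) ≈ 0.0238144
repay: (62/137) × (34/62) × (54/62) × (51/62) ≈ 0.177803
Highest score → repay.

repay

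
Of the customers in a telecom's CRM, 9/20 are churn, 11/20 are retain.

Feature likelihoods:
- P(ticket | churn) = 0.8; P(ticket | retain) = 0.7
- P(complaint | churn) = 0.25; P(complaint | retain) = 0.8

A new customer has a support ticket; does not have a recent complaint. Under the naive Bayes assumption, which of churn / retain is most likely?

churn: 0.45 × 0.8 × (1−0.25) = 0.27
retain: 0.55 × 0.7 × (1−0.8) = 0.077
Highest score → churn.

churn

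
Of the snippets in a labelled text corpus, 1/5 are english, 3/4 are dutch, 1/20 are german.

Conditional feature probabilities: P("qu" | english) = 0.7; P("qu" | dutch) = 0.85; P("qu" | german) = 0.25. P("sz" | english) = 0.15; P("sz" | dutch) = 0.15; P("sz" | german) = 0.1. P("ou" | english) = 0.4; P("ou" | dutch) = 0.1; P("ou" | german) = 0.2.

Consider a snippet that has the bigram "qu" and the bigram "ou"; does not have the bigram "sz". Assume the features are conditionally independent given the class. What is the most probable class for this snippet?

dutch

english: 0.2 × 0.7 × (1−0.15) × 0.4 = 0.0476
dutch: 0.75 × 0.85 × (1−0.15) × 0.1 = 0.0541875
german: 0.05 × 0.25 × (1−0.1) × 0.2 = 0.00225
Highest score → dutch.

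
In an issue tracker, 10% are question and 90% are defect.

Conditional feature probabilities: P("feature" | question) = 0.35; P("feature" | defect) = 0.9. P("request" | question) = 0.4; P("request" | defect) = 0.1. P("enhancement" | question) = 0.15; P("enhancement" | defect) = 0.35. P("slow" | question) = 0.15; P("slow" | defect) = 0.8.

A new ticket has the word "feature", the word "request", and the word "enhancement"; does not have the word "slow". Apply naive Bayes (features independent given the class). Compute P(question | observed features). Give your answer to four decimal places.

question: 0.1 × 0.35 × 0.4 × 0.15 × (1−0.15) = 0.001785
defect: 0.9 × 0.9 × 0.1 × 0.35 × (1−0.8) = 0.00567
P(question | x) = 0.001785 / 0.007455 ≈ 0.2394

0.2394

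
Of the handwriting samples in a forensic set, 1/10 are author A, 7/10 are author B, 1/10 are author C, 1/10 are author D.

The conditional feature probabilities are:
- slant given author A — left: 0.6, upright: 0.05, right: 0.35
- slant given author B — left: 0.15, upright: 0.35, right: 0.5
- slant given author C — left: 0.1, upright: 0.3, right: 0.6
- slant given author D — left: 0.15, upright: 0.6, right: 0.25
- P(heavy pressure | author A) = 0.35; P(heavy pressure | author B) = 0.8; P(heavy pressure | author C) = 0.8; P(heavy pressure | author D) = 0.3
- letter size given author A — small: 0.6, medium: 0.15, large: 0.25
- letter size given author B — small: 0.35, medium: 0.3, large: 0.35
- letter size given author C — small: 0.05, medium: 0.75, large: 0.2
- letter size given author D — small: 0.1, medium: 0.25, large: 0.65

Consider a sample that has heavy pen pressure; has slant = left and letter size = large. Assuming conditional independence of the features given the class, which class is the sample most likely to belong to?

author A: 0.1 × 0.6 × 0.35 × 0.25 = 0.00525
author B: 0.7 × 0.15 × 0.8 × 0.35 = 0.0294
author C: 0.1 × 0.1 × 0.8 × 0.2 = 0.0016
author D: 0.1 × 0.15 × 0.3 × 0.65 = 0.002925
Highest score → author B.

author B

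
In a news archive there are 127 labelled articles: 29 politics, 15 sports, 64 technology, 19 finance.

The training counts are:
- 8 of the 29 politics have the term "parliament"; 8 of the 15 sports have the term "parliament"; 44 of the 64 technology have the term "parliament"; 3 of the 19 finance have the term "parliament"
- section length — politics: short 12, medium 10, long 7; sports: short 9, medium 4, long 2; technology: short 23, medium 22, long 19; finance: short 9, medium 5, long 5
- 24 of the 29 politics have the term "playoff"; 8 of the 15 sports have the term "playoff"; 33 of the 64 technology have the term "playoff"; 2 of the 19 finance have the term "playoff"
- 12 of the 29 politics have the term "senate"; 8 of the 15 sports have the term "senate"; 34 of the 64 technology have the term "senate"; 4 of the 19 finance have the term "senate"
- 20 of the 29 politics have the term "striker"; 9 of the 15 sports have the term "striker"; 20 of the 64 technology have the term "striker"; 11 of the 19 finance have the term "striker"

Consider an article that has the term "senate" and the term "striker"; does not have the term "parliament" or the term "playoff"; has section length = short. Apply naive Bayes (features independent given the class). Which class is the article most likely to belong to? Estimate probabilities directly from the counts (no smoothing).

finance

politics: (29/127) × (21/29) × (12/29) × (5/29) × (12/29) × (20/29) ≈ 0.00336656
sports: (15/127) × (7/15) × (9/15) × (7/15) × (8/15) × (9/15) ≈ 0.00493858
technology: (64/127) × (20/64) × (23/64) × (31/64) × (34/64) × (20/64) ≈ 0.00455098
finance: (19/127) × (16/19) × (9/19) × (17/19) × (4/19) × (11/19) ≈ 0.00650798
Highest score → finance.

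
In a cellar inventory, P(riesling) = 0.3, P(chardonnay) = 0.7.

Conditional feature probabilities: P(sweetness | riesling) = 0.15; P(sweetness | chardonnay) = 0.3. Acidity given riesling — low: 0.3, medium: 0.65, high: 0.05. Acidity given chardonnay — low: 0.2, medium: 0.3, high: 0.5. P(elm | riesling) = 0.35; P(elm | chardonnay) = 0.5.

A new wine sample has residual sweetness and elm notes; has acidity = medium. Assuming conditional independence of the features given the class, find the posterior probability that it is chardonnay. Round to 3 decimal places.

riesling: 0.3 × 0.15 × 0.65 × 0.35 = 0.0102375
chardonnay: 0.7 × 0.3 × 0.3 × 0.5 = 0.0315
P(chardonnay | x) = 0.0315 / 0.0417375 ≈ 0.755

0.755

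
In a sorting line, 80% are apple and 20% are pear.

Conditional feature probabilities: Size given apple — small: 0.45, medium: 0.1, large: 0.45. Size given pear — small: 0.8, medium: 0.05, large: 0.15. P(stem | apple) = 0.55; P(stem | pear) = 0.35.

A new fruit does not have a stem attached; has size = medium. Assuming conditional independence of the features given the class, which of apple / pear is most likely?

apple: 0.8 × 0.1 × (1−0.55) = 0.036
pear: 0.2 × 0.05 × (1−0.35) = 0.0065
Highest score → apple.

apple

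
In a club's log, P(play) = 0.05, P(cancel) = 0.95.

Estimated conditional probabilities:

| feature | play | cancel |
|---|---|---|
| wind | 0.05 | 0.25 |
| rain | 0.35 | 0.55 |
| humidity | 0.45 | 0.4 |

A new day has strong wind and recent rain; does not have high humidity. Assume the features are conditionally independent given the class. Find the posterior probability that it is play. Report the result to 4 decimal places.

0.0061

play: 0.05 × 0.05 × 0.35 × (1−0.45) = 0.00048125
cancel: 0.95 × 0.25 × 0.55 × (1−0.4) = 0.078375
P(play | x) = 0.00048125 / 0.07885625 ≈ 0.0061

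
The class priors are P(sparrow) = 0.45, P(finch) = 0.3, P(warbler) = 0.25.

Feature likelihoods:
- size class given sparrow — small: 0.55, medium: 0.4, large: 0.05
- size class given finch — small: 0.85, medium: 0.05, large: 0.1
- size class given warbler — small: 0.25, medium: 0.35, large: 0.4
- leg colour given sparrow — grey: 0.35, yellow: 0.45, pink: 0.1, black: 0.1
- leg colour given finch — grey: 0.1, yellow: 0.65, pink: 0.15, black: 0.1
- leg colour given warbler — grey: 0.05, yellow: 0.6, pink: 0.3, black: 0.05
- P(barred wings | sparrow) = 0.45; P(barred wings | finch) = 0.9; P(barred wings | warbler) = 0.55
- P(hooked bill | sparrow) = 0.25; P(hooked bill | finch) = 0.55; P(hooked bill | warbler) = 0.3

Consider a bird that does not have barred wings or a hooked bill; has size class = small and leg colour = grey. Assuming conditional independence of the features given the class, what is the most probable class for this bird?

sparrow

sparrow: 0.45 × 0.55 × 0.35 × (1−0.45) × (1−0.25) = 0.0357328125
finch: 0.3 × 0.85 × 0.1 × (1−0.9) × (1−0.55) = 0.0011475
warbler: 0.25 × 0.25 × 0.05 × (1−0.55) × (1−0.3) = 0.000984375
Highest score → sparrow.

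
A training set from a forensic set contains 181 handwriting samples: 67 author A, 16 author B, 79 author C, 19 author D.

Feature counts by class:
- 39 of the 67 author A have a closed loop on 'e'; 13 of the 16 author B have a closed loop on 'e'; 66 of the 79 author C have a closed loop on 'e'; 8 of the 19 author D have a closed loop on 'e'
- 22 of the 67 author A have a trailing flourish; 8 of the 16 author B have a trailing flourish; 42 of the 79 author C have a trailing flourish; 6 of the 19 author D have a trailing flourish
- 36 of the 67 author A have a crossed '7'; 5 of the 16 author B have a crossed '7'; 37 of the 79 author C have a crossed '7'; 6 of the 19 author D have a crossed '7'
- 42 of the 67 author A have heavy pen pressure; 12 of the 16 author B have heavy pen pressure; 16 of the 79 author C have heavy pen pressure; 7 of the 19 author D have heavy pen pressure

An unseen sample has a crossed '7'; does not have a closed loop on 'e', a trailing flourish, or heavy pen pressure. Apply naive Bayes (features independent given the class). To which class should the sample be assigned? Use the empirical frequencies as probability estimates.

author A

author A: (67/181) × (28/67) × (45/67) × (36/67) × (25/67) ≈ 0.020831
author B: (16/181) × (3/16) × (8/16) × (5/16) × (4/16) ≈ 0.000647445
author C: (79/181) × (13/79) × (37/79) × (37/79) × (63/79) ≈ 0.012564
author D: (19/181) × (11/19) × (13/19) × (6/19) × (12/19) ≈ 0.00829333
Highest score → author A.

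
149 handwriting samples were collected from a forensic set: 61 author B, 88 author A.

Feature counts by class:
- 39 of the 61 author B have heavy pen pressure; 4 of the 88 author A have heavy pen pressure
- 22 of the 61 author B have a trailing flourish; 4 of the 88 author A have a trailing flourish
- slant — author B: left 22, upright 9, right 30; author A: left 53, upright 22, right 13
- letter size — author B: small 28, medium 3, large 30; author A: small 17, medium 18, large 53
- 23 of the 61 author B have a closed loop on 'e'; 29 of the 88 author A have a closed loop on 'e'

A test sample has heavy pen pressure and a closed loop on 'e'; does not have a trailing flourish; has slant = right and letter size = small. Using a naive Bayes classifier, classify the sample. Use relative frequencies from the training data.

author B

author B: (61/149) × (39/61) × (39/61) × (30/61) × (28/61) × (23/61) ≈ 0.014244
author A: (88/149) × (4/88) × (84/88) × (13/88) × (17/88) × (29/88) ≈ 0.000240998
Highest score → author B.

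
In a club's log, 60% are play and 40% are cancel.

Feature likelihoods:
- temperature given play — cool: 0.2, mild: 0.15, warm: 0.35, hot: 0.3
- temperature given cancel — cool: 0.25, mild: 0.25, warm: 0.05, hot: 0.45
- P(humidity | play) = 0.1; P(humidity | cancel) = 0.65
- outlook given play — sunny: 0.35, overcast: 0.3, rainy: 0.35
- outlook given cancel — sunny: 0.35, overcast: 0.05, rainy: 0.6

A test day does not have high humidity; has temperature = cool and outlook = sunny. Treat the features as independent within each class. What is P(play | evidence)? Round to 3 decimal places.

play: 0.6 × 0.2 × (1−0.1) × 0.35 = 0.0378
cancel: 0.4 × 0.25 × (1−0.65) × 0.35 = 0.01225
P(play | x) = 0.0378 / 0.05005 ≈ 0.755

0.755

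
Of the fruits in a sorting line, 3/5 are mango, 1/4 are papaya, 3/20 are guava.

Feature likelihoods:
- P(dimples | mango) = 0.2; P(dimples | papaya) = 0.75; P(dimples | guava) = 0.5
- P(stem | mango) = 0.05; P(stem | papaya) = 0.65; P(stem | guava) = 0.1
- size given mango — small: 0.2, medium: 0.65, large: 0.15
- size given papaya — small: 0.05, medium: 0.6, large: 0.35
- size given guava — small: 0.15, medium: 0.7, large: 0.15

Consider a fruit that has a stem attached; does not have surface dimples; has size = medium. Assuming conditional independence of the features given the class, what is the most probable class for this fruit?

papaya

mango: 0.6 × (1−0.2) × 0.05 × 0.65 = 0.0156
papaya: 0.25 × (1−0.75) × 0.65 × 0.6 = 0.024375
guava: 0.15 × (1−0.5) × 0.1 × 0.7 = 0.00525
Highest score → papaya.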